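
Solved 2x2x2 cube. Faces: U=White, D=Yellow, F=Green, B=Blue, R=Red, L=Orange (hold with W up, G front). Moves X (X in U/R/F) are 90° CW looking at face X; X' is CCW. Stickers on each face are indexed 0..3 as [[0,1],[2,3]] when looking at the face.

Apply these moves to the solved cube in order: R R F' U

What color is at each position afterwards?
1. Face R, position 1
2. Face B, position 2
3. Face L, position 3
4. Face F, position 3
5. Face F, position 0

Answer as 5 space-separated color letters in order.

After move 1 (R): R=RRRR U=WGWG F=GYGY D=YBYB B=WBWB
After move 2 (R): R=RRRR U=WYWY F=GBGB D=YWYW B=GBGB
After move 3 (F'): F=BBGG U=WYRR R=WRYR D=OOYW L=OYOW
After move 4 (U): U=RWRY F=WRGG R=GBYR B=OYGB L=BBOW
Query 1: R[1] = B
Query 2: B[2] = G
Query 3: L[3] = W
Query 4: F[3] = G
Query 5: F[0] = W

Answer: B G W G W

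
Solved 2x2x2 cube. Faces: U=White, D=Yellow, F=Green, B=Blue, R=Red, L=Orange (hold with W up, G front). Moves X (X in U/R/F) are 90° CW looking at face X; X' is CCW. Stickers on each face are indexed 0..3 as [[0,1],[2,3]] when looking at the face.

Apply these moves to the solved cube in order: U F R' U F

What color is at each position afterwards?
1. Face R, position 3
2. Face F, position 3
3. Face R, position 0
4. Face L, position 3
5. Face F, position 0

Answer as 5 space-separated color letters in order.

Answer: W R O R G

Derivation:
After move 1 (U): U=WWWW F=RRGG R=BBRR B=OOBB L=GGOO
After move 2 (F): F=GRGR U=WWOG R=WBWR D=RBYY L=GYOY
After move 3 (R'): R=BRWW U=WBOO F=GWGG D=RRYR B=YOBB
After move 4 (U): U=OWOB F=BRGG R=YOWW B=GYBB L=GWOY
After move 5 (F): F=GBGR U=OWYW R=OOBW D=WYYR L=GROR
Query 1: R[3] = W
Query 2: F[3] = R
Query 3: R[0] = O
Query 4: L[3] = R
Query 5: F[0] = G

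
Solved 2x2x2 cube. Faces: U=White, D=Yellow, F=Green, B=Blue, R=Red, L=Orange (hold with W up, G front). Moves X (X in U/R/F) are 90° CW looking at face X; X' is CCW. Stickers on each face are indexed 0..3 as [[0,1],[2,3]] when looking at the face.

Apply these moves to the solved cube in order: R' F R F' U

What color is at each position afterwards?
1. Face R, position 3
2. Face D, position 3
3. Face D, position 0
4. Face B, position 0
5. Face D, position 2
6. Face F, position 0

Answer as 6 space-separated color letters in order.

Answer: R Y Y O Y Y

Derivation:
After move 1 (R'): R=RRRR U=WBWB F=GWGW D=YGYG B=YBYB
After move 2 (F): F=GGWW U=WBOO R=WRBR D=RRYG L=OYOG
After move 3 (R): R=BWRR U=WGOW F=GRWG D=RYYY B=OBBB
After move 4 (F'): F=RGGW U=WGBR R=YWRR D=YGYY L=OWOO
After move 5 (U): U=BWRG F=YWGW R=OBRR B=OWBB L=RGOO
Query 1: R[3] = R
Query 2: D[3] = Y
Query 3: D[0] = Y
Query 4: B[0] = O
Query 5: D[2] = Y
Query 6: F[0] = Y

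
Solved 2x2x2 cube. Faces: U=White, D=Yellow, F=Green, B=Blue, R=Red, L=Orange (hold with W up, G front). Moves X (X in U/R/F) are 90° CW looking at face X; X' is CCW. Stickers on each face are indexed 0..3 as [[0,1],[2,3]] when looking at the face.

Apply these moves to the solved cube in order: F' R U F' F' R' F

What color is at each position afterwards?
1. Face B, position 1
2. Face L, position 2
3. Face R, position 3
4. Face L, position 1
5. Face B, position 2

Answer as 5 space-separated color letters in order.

Answer: W O O G G

Derivation:
After move 1 (F'): F=GGGG U=WWRR R=YRYR D=OOYY L=OWOW
After move 2 (R): R=YYRR U=WGRG F=GOGY D=OBYB B=RBWB
After move 3 (U): U=RWGG F=YYGY R=RBRR B=OWWB L=GOOW
After move 4 (F'): F=YYYG U=RWRR R=BBOR D=OWYB L=GGOG
After move 5 (F'): F=YGYY U=RWBO R=WBOR D=GGYB L=GROR
After move 6 (R'): R=BRWO U=RWBO F=YWYO D=GGYY B=BWGB
After move 7 (F): F=YYOW U=RWRR R=BROO D=WBYY L=GGOG
Query 1: B[1] = W
Query 2: L[2] = O
Query 3: R[3] = O
Query 4: L[1] = G
Query 5: B[2] = G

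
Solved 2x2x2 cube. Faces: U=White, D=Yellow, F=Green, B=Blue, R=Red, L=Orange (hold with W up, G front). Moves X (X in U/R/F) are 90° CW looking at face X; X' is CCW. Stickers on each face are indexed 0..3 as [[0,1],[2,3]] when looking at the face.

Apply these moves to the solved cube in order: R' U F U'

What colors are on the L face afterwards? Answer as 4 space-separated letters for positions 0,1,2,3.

After move 1 (R'): R=RRRR U=WBWB F=GWGW D=YGYG B=YBYB
After move 2 (U): U=WWBB F=RRGW R=YBRR B=OOYB L=GWOO
After move 3 (F): F=GRWR U=WWOW R=BBBR D=RYYG L=GYOG
After move 4 (U'): U=WWWO F=GYWR R=GRBR B=BBYB L=OOOG
Query: L face = OOOG

Answer: O O O G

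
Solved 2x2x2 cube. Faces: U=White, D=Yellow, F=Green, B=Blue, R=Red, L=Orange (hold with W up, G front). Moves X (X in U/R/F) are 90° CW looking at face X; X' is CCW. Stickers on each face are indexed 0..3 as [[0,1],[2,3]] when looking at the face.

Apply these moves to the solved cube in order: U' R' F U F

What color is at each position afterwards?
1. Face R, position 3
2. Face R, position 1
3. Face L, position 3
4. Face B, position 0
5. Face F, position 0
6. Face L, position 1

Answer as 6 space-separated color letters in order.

Answer: R R G B W G

Derivation:
After move 1 (U'): U=WWWW F=OOGG R=GGRR B=RRBB L=BBOO
After move 2 (R'): R=GRGR U=WBWR F=OWGW D=YOYG B=YRYB
After move 3 (F): F=GOWW U=WBOB R=WRRR D=GGYG L=BYOO
After move 4 (U): U=OWBB F=WRWW R=YRRR B=BYYB L=GOOO
After move 5 (F): F=WWWR U=OWOO R=BRBR D=RYYG L=GGOG
Query 1: R[3] = R
Query 2: R[1] = R
Query 3: L[3] = G
Query 4: B[0] = B
Query 5: F[0] = W
Query 6: L[1] = G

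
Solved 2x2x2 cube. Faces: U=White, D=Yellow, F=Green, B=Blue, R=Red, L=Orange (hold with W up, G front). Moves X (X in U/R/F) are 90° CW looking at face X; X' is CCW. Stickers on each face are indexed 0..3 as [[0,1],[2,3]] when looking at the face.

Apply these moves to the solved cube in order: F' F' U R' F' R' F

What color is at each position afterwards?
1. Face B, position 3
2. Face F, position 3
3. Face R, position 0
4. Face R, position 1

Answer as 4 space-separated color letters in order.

Answer: B B B O

Derivation:
After move 1 (F'): F=GGGG U=WWRR R=YRYR D=OOYY L=OWOW
After move 2 (F'): F=GGGG U=WWYY R=OROR D=WWYY L=OROR
After move 3 (U): U=YWYW F=ORGG R=BBOR B=ORBB L=GGOR
After move 4 (R'): R=BRBO U=YBYO F=OWGW D=WRYG B=YRWB
After move 5 (F'): F=WWOG U=YBBB R=RRWO D=GRYG L=GOOY
After move 6 (R'): R=RORW U=YWBY F=WBOB D=GWYG B=GRRB
After move 7 (F): F=OWBB U=YWYO R=BOYW D=RRYG L=GGOW
Query 1: B[3] = B
Query 2: F[3] = B
Query 3: R[0] = B
Query 4: R[1] = O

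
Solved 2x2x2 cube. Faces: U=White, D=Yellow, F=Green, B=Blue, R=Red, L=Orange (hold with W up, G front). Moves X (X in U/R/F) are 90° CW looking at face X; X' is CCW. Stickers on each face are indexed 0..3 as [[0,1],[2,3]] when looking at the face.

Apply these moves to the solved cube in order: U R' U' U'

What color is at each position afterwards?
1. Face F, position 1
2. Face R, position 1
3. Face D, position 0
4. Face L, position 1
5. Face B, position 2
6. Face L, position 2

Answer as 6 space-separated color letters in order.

After move 1 (U): U=WWWW F=RRGG R=BBRR B=OOBB L=GGOO
After move 2 (R'): R=BRBR U=WBWO F=RWGW D=YRYG B=YOYB
After move 3 (U'): U=BOWW F=GGGW R=RWBR B=BRYB L=YOOO
After move 4 (U'): U=OWBW F=YOGW R=GGBR B=RWYB L=BROO
Query 1: F[1] = O
Query 2: R[1] = G
Query 3: D[0] = Y
Query 4: L[1] = R
Query 5: B[2] = Y
Query 6: L[2] = O

Answer: O G Y R Y O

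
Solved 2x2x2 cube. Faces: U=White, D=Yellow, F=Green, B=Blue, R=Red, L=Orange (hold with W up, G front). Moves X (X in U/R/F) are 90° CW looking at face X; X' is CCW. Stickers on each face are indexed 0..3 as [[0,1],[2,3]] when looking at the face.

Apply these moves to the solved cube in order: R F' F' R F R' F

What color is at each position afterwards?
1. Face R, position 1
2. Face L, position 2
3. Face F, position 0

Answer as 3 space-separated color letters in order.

After move 1 (R): R=RRRR U=WGWG F=GYGY D=YBYB B=WBWB
After move 2 (F'): F=YYGG U=WGRR R=BRYR D=OOYB L=OGOW
After move 3 (F'): F=YGYG U=WGBY R=OROR D=GWYB L=OROR
After move 4 (R): R=OORR U=WGBG F=YWYB D=GWYW B=YBGB
After move 5 (F): F=YYBW U=WGRR R=BOGR D=ROYW L=OGOW
After move 6 (R'): R=ORBG U=WGRY F=YGBR D=RYYW B=WBOB
After move 7 (F): F=BYRG U=WGWG R=RRYG D=BOYW L=OROY
Query 1: R[1] = R
Query 2: L[2] = O
Query 3: F[0] = B

Answer: R O B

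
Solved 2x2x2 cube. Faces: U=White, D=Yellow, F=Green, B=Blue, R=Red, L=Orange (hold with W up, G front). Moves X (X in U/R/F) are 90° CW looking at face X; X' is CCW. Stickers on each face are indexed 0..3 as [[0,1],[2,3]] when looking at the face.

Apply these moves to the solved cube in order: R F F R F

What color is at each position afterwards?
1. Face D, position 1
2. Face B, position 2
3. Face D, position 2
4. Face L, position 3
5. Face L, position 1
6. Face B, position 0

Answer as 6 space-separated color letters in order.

Answer: O G Y W G Y

Derivation:
After move 1 (R): R=RRRR U=WGWG F=GYGY D=YBYB B=WBWB
After move 2 (F): F=GGYY U=WGOO R=WRGR D=RRYB L=OYOB
After move 3 (F): F=YGYG U=WGBY R=OROR D=GWYB L=OROR
After move 4 (R): R=OORR U=WGBG F=YWYB D=GWYW B=YBGB
After move 5 (F): F=YYBW U=WGRR R=BOGR D=ROYW L=OGOW
Query 1: D[1] = O
Query 2: B[2] = G
Query 3: D[2] = Y
Query 4: L[3] = W
Query 5: L[1] = G
Query 6: B[0] = Y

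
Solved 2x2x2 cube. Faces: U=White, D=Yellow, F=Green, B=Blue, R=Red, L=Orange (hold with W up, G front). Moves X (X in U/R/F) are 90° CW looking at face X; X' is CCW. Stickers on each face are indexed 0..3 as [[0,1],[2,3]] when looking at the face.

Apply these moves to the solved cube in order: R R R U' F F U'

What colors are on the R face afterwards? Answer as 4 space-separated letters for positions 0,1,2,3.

After move 1 (R): R=RRRR U=WGWG F=GYGY D=YBYB B=WBWB
After move 2 (R): R=RRRR U=WYWY F=GBGB D=YWYW B=GBGB
After move 3 (R): R=RRRR U=WBWB F=GWGW D=YGYG B=YBYB
After move 4 (U'): U=BBWW F=OOGW R=GWRR B=RRYB L=YBOO
After move 5 (F): F=GOWO U=BBOB R=WWWR D=RGYG L=YYOG
After move 6 (F): F=WGOO U=BBGY R=OWBR D=WWYG L=YROG
After move 7 (U'): U=BYBG F=YROO R=WGBR B=OWYB L=RROG
Query: R face = WGBR

Answer: W G B R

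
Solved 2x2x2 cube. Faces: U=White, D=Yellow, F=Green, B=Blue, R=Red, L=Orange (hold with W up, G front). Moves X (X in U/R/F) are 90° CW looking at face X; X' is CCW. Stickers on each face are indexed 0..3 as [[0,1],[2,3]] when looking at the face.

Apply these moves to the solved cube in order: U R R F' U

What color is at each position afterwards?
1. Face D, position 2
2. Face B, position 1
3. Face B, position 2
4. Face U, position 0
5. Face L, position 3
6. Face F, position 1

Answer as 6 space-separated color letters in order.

Answer: Y Y R R W R

Derivation:
After move 1 (U): U=WWWW F=RRGG R=BBRR B=OOBB L=GGOO
After move 2 (R): R=RBRB U=WRWG F=RYGY D=YBYO B=WOWB
After move 3 (R): R=RRBB U=WYWY F=RBGO D=YWYW B=GORB
After move 4 (F'): F=BORG U=WYRB R=WRYB D=GOYW L=GYOW
After move 5 (U): U=RWBY F=WRRG R=GOYB B=GYRB L=BOOW
Query 1: D[2] = Y
Query 2: B[1] = Y
Query 3: B[2] = R
Query 4: U[0] = R
Query 5: L[3] = W
Query 6: F[1] = R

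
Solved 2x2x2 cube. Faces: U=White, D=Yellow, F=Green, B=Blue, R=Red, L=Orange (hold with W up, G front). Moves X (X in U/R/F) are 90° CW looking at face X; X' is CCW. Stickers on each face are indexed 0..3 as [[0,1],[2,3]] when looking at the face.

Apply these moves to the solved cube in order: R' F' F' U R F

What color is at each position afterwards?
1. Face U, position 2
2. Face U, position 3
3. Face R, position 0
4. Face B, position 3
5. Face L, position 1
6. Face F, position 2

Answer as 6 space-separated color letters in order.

Answer: R G Y B B G

Derivation:
After move 1 (R'): R=RRRR U=WBWB F=GWGW D=YGYG B=YBYB
After move 2 (F'): F=WWGG U=WBRR R=GRYR D=OOYG L=OBOW
After move 3 (F'): F=WGWG U=WBGY R=OROR D=BWYG L=OROR
After move 4 (U): U=GWYB F=ORWG R=YBOR B=ORYB L=WGOR
After move 5 (R): R=OYRB U=GRYG F=OWWG D=BYYO B=BRWB
After move 6 (F): F=WOGW U=GRRG R=YYGB D=ROYO L=WBOY
Query 1: U[2] = R
Query 2: U[3] = G
Query 3: R[0] = Y
Query 4: B[3] = B
Query 5: L[1] = B
Query 6: F[2] = G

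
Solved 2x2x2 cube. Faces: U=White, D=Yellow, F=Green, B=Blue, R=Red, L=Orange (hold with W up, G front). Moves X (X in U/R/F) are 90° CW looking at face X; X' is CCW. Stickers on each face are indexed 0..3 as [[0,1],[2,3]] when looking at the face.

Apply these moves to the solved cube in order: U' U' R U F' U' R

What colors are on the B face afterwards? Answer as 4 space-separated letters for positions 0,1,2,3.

After move 1 (U'): U=WWWW F=OOGG R=GGRR B=RRBB L=BBOO
After move 2 (U'): U=WWWW F=BBGG R=OORR B=GGBB L=RROO
After move 3 (R): R=RORO U=WBWG F=BYGY D=YBYG B=WGWB
After move 4 (U): U=WWGB F=ROGY R=WGRO B=RRWB L=BYOO
After move 5 (F'): F=OYRG U=WWWR R=BGYO D=YOYG L=BBOG
After move 6 (U'): U=WRWW F=BBRG R=OYYO B=BGWB L=RROG
After move 7 (R): R=YOOY U=WBWG F=BORG D=YWYB B=WGRB
Query: B face = WGRB

Answer: W G R B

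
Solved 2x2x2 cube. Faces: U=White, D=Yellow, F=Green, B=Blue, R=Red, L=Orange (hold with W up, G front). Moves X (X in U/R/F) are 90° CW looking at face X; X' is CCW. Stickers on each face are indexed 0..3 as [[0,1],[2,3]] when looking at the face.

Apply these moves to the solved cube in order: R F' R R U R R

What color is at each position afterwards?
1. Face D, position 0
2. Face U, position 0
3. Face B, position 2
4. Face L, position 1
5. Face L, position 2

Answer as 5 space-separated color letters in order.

Answer: O R Y W O

Derivation:
After move 1 (R): R=RRRR U=WGWG F=GYGY D=YBYB B=WBWB
After move 2 (F'): F=YYGG U=WGRR R=BRYR D=OOYB L=OGOW
After move 3 (R): R=YBRR U=WYRG F=YOGB D=OWYW B=RBGB
After move 4 (R): R=RYRB U=WORB F=YWGW D=OGYR B=GBYB
After move 5 (U): U=RWBO F=RYGW R=GBRB B=OGYB L=YWOW
After move 6 (R): R=RGBB U=RYBW F=RGGR D=OYYO B=OGWB
After move 7 (R): R=BRBG U=RGBR F=RYGO D=OWYO B=WGYB
Query 1: D[0] = O
Query 2: U[0] = R
Query 3: B[2] = Y
Query 4: L[1] = W
Query 5: L[2] = O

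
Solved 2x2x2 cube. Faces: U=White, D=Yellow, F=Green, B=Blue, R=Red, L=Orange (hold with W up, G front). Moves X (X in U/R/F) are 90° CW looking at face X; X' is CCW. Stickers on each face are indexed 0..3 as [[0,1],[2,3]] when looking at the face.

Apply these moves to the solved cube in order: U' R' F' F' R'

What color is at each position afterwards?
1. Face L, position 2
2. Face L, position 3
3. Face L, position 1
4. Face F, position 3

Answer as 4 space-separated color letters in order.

Answer: O G G Y

Derivation:
After move 1 (U'): U=WWWW F=OOGG R=GGRR B=RRBB L=BBOO
After move 2 (R'): R=GRGR U=WBWR F=OWGW D=YOYG B=YRYB
After move 3 (F'): F=WWOG U=WBGG R=ORYR D=BOYG L=BROW
After move 4 (F'): F=WGWO U=WBOY R=ORBR D=RWYG L=BGOG
After move 5 (R'): R=RROB U=WYOY F=WBWY D=RGYO B=GRWB
Query 1: L[2] = O
Query 2: L[3] = G
Query 3: L[1] = G
Query 4: F[3] = Y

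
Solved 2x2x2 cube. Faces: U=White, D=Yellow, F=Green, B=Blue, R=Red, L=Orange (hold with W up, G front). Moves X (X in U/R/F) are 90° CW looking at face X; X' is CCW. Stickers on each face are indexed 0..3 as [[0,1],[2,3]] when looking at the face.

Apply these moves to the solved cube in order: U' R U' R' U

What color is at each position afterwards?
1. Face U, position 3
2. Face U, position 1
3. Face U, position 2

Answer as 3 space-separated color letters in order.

After move 1 (U'): U=WWWW F=OOGG R=GGRR B=RRBB L=BBOO
After move 2 (R): R=RGRG U=WOWG F=OYGY D=YBYR B=WRWB
After move 3 (U'): U=OGWW F=BBGY R=OYRG B=RGWB L=WROO
After move 4 (R'): R=YGOR U=OWWR F=BGGW D=YBYY B=RGBB
After move 5 (U): U=WORW F=YGGW R=RGOR B=WRBB L=BGOO
Query 1: U[3] = W
Query 2: U[1] = O
Query 3: U[2] = R

Answer: W O R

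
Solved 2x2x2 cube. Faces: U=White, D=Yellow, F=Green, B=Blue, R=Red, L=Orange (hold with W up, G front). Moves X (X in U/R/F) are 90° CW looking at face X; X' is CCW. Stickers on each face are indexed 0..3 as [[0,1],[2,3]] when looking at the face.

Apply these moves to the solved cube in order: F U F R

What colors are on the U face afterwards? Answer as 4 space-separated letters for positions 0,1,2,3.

After move 1 (F): F=GGGG U=WWOO R=WRWR D=RRYY L=OYOY
After move 2 (U): U=OWOW F=WRGG R=BBWR B=OYBB L=GGOY
After move 3 (F): F=GWGR U=OWYG R=OBWR D=WBYY L=GROR
After move 4 (R): R=WORB U=OWYR F=GBGY D=WBYO B=GYWB
Query: U face = OWYR

Answer: O W Y R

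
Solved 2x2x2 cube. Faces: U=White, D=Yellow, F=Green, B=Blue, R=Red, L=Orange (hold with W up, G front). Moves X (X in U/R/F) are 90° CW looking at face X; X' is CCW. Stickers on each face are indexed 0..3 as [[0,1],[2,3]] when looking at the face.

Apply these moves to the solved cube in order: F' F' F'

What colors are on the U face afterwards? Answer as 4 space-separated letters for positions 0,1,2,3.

After move 1 (F'): F=GGGG U=WWRR R=YRYR D=OOYY L=OWOW
After move 2 (F'): F=GGGG U=WWYY R=OROR D=WWYY L=OROR
After move 3 (F'): F=GGGG U=WWOO R=WRWR D=RRYY L=OYOY
Query: U face = WWOO

Answer: W W O O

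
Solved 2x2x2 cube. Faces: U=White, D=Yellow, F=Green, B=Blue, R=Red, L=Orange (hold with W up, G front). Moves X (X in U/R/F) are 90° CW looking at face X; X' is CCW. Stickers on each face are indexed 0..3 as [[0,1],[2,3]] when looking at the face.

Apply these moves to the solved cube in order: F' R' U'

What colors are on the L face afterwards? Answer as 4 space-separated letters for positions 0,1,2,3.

Answer: Y B O W

Derivation:
After move 1 (F'): F=GGGG U=WWRR R=YRYR D=OOYY L=OWOW
After move 2 (R'): R=RRYY U=WBRB F=GWGR D=OGYG B=YBOB
After move 3 (U'): U=BBWR F=OWGR R=GWYY B=RROB L=YBOW
Query: L face = YBOW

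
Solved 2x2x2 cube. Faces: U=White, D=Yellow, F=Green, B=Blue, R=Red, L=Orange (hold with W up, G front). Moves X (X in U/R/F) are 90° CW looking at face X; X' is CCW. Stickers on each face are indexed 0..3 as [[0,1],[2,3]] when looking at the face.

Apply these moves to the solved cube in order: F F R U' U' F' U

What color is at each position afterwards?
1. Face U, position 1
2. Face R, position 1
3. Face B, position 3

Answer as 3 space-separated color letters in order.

Answer: G W B

Derivation:
After move 1 (F): F=GGGG U=WWOO R=WRWR D=RRYY L=OYOY
After move 2 (F): F=GGGG U=WWYY R=OROR D=WWYY L=OROR
After move 3 (R): R=OORR U=WGYG F=GWGY D=WBYB B=YBWB
After move 4 (U'): U=GGWY F=ORGY R=GWRR B=OOWB L=YBOR
After move 5 (U'): U=GYGW F=YBGY R=ORRR B=GWWB L=OOOR
After move 6 (F'): F=BYYG U=GYOR R=BRWR D=ORYB L=OWOG
After move 7 (U): U=OGRY F=BRYG R=GWWR B=OWWB L=BYOG
Query 1: U[1] = G
Query 2: R[1] = W
Query 3: B[3] = B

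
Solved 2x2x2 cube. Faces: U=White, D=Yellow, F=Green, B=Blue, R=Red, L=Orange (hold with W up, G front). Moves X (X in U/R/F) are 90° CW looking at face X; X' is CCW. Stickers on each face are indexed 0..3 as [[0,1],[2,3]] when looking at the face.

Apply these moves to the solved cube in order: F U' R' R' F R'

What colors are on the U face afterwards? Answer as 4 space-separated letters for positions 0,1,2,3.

Answer: W Y Y G

Derivation:
After move 1 (F): F=GGGG U=WWOO R=WRWR D=RRYY L=OYOY
After move 2 (U'): U=WOWO F=OYGG R=GGWR B=WRBB L=BBOY
After move 3 (R'): R=GRGW U=WBWW F=OOGO D=RYYG B=YRRB
After move 4 (R'): R=RWGG U=WRWY F=OBGW D=ROYO B=GRYB
After move 5 (F): F=GOWB U=WRYB R=WWYG D=GRYO L=BROO
After move 6 (R'): R=WGWY U=WYYG F=GRWB D=GOYB B=ORRB
Query: U face = WYYG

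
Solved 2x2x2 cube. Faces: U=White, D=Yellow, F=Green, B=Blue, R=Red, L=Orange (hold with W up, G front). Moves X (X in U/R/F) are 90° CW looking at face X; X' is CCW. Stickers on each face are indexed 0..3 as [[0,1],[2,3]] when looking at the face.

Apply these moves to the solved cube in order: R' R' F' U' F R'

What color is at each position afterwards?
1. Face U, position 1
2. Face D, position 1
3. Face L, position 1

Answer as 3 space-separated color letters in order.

After move 1 (R'): R=RRRR U=WBWB F=GWGW D=YGYG B=YBYB
After move 2 (R'): R=RRRR U=WYWY F=GBGB D=YWYW B=GBGB
After move 3 (F'): F=BBGG U=WYRR R=WRYR D=OOYW L=OYOW
After move 4 (U'): U=YRWR F=OYGG R=BBYR B=WRGB L=GBOW
After move 5 (F): F=GOGY U=YRWB R=WBRR D=YBYW L=GOOO
After move 6 (R'): R=BRWR U=YGWW F=GRGB D=YOYY B=WRBB
Query 1: U[1] = G
Query 2: D[1] = O
Query 3: L[1] = O

Answer: G O O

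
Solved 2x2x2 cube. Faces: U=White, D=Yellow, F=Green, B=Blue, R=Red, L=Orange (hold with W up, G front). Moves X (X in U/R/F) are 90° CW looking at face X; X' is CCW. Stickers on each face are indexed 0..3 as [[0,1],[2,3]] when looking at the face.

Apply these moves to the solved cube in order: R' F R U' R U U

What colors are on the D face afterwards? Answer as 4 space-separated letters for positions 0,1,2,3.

Answer: R B Y B

Derivation:
After move 1 (R'): R=RRRR U=WBWB F=GWGW D=YGYG B=YBYB
After move 2 (F): F=GGWW U=WBOO R=WRBR D=RRYG L=OYOG
After move 3 (R): R=BWRR U=WGOW F=GRWG D=RYYY B=OBBB
After move 4 (U'): U=GWWO F=OYWG R=GRRR B=BWBB L=OBOG
After move 5 (R): R=RGRR U=GYWG F=OYWY D=RBYB B=OWWB
After move 6 (U): U=WGGY F=RGWY R=OWRR B=OBWB L=OYOG
After move 7 (U): U=GWYG F=OWWY R=OBRR B=OYWB L=RGOG
Query: D face = RBYB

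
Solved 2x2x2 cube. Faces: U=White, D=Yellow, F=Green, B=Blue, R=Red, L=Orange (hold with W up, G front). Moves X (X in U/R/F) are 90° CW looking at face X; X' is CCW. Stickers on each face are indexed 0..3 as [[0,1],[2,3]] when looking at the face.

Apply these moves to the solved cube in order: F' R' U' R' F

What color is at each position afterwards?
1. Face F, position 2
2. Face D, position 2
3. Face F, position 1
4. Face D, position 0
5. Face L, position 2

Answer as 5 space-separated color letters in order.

Answer: R Y O G O

Derivation:
After move 1 (F'): F=GGGG U=WWRR R=YRYR D=OOYY L=OWOW
After move 2 (R'): R=RRYY U=WBRB F=GWGR D=OGYG B=YBOB
After move 3 (U'): U=BBWR F=OWGR R=GWYY B=RROB L=YBOW
After move 4 (R'): R=WYGY U=BOWR F=OBGR D=OWYR B=GRGB
After move 5 (F): F=GORB U=BOWB R=WYRY D=GWYR L=YOOW
Query 1: F[2] = R
Query 2: D[2] = Y
Query 3: F[1] = O
Query 4: D[0] = G
Query 5: L[2] = O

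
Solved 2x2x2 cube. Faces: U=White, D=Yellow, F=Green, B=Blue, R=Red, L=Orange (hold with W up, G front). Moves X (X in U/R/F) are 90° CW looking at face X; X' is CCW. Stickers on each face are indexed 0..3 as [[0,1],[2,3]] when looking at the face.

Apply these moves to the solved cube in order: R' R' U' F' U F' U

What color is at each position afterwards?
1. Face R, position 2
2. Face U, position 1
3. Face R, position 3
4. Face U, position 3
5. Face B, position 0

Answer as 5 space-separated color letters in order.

Answer: B G R Y O

Derivation:
After move 1 (R'): R=RRRR U=WBWB F=GWGW D=YGYG B=YBYB
After move 2 (R'): R=RRRR U=WYWY F=GBGB D=YWYW B=GBGB
After move 3 (U'): U=YYWW F=OOGB R=GBRR B=RRGB L=GBOO
After move 4 (F'): F=OBOG U=YYGR R=WBYR D=BOYW L=GWOW
After move 5 (U): U=GYRY F=WBOG R=RRYR B=GWGB L=OBOW
After move 6 (F'): F=BGWO U=GYRY R=ORBR D=BWYW L=OYOR
After move 7 (U): U=RGYY F=ORWO R=GWBR B=OYGB L=BGOR
Query 1: R[2] = B
Query 2: U[1] = G
Query 3: R[3] = R
Query 4: U[3] = Y
Query 5: B[0] = O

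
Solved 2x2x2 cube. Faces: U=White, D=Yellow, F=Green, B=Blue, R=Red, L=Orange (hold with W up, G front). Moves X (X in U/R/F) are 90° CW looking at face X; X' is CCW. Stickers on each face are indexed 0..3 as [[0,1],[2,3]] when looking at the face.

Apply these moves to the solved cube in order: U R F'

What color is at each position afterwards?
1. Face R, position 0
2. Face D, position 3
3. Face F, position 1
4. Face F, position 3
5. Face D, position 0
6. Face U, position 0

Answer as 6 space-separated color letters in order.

After move 1 (U): U=WWWW F=RRGG R=BBRR B=OOBB L=GGOO
After move 2 (R): R=RBRB U=WRWG F=RYGY D=YBYO B=WOWB
After move 3 (F'): F=YYRG U=WRRR R=BBYB D=GOYO L=GGOW
Query 1: R[0] = B
Query 2: D[3] = O
Query 3: F[1] = Y
Query 4: F[3] = G
Query 5: D[0] = G
Query 6: U[0] = W

Answer: B O Y G G W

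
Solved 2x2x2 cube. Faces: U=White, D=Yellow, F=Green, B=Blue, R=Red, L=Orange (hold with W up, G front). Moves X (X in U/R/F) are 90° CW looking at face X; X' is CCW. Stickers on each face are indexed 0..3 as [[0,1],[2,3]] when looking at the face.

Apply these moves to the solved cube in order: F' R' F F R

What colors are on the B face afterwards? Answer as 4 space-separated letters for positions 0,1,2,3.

After move 1 (F'): F=GGGG U=WWRR R=YRYR D=OOYY L=OWOW
After move 2 (R'): R=RRYY U=WBRB F=GWGR D=OGYG B=YBOB
After move 3 (F): F=GGRW U=WBWW R=RRBY D=YRYG L=OOOG
After move 4 (F): F=RGWG U=WBGO R=WRWY D=BRYG L=OYOR
After move 5 (R): R=WWYR U=WGGG F=RRWG D=BOYY B=OBBB
Query: B face = OBBB

Answer: O B B B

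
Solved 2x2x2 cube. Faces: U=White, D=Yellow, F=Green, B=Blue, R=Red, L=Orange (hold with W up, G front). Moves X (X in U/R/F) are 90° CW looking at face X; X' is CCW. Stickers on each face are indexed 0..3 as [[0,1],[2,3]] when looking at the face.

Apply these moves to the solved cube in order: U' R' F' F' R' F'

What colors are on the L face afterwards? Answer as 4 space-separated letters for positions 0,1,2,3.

After move 1 (U'): U=WWWW F=OOGG R=GGRR B=RRBB L=BBOO
After move 2 (R'): R=GRGR U=WBWR F=OWGW D=YOYG B=YRYB
After move 3 (F'): F=WWOG U=WBGG R=ORYR D=BOYG L=BROW
After move 4 (F'): F=WGWO U=WBOY R=ORBR D=RWYG L=BGOG
After move 5 (R'): R=RROB U=WYOY F=WBWY D=RGYO B=GRWB
After move 6 (F'): F=BYWW U=WYRO R=GRRB D=GGYO L=BYOO
Query: L face = BYOO

Answer: B Y O O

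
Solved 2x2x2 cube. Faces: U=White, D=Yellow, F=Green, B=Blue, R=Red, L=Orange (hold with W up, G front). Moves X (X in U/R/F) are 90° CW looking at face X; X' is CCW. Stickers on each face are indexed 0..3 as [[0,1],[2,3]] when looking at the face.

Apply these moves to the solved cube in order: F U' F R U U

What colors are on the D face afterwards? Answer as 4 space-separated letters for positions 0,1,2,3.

Answer: W B Y W

Derivation:
After move 1 (F): F=GGGG U=WWOO R=WRWR D=RRYY L=OYOY
After move 2 (U'): U=WOWO F=OYGG R=GGWR B=WRBB L=BBOY
After move 3 (F): F=GOGY U=WOYB R=WGOR D=WGYY L=BROR
After move 4 (R): R=OWRG U=WOYY F=GGGY D=WBYW B=BROB
After move 5 (U): U=YWYO F=OWGY R=BRRG B=BROB L=GGOR
After move 6 (U): U=YYOW F=BRGY R=BRRG B=GGOB L=OWOR
Query: D face = WBYW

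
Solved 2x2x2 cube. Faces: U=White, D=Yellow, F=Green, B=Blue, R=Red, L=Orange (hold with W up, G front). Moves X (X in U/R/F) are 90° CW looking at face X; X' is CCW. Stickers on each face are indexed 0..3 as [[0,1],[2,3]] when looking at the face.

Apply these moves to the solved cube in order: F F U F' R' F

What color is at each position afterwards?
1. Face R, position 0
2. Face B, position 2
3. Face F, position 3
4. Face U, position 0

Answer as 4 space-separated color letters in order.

Answer: B R W Y

Derivation:
After move 1 (F): F=GGGG U=WWOO R=WRWR D=RRYY L=OYOY
After move 2 (F): F=GGGG U=WWYY R=OROR D=WWYY L=OROR
After move 3 (U): U=YWYW F=ORGG R=BBOR B=ORBB L=GGOR
After move 4 (F'): F=RGOG U=YWBO R=WBWR D=GRYY L=GWOY
After move 5 (R'): R=BRWW U=YBBO F=RWOO D=GGYG B=YRRB
After move 6 (F): F=OROW U=YBYW R=BROW D=WBYG L=GGOG
Query 1: R[0] = B
Query 2: B[2] = R
Query 3: F[3] = W
Query 4: U[0] = Y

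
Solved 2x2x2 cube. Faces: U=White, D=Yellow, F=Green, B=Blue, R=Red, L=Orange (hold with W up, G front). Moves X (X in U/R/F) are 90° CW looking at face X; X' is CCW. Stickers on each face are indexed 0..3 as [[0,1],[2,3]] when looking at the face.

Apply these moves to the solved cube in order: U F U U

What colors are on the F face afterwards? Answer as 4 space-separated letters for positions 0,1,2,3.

After move 1 (U): U=WWWW F=RRGG R=BBRR B=OOBB L=GGOO
After move 2 (F): F=GRGR U=WWOG R=WBWR D=RBYY L=GYOY
After move 3 (U): U=OWGW F=WBGR R=OOWR B=GYBB L=GROY
After move 4 (U): U=GOWW F=OOGR R=GYWR B=GRBB L=WBOY
Query: F face = OOGR

Answer: O O G R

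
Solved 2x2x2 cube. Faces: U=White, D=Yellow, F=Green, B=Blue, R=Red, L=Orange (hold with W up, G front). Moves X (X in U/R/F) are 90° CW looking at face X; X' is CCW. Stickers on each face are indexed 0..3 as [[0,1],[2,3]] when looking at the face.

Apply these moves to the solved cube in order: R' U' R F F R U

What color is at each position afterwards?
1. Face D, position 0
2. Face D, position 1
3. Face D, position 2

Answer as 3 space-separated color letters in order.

After move 1 (R'): R=RRRR U=WBWB F=GWGW D=YGYG B=YBYB
After move 2 (U'): U=BBWW F=OOGW R=GWRR B=RRYB L=YBOO
After move 3 (R): R=RGRW U=BOWW F=OGGG D=YYYR B=WRBB
After move 4 (F): F=GOGG U=BOOB R=WGWW D=RRYR L=YYOY
After move 5 (F): F=GGGO U=BOYY R=OGBW D=WWYR L=YROR
After move 6 (R): R=BOWG U=BGYO F=GWGR D=WBYW B=YROB
After move 7 (U): U=YBOG F=BOGR R=YRWG B=YROB L=GWOR
Query 1: D[0] = W
Query 2: D[1] = B
Query 3: D[2] = Y

Answer: W B Y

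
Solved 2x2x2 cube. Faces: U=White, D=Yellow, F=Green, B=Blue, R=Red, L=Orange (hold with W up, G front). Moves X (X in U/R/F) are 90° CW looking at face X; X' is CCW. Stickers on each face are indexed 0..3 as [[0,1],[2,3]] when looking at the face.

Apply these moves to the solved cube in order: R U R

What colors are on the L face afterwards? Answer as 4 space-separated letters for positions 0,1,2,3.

After move 1 (R): R=RRRR U=WGWG F=GYGY D=YBYB B=WBWB
After move 2 (U): U=WWGG F=RRGY R=WBRR B=OOWB L=GYOO
After move 3 (R): R=RWRB U=WRGY F=RBGB D=YWYO B=GOWB
Query: L face = GYOO

Answer: G Y O O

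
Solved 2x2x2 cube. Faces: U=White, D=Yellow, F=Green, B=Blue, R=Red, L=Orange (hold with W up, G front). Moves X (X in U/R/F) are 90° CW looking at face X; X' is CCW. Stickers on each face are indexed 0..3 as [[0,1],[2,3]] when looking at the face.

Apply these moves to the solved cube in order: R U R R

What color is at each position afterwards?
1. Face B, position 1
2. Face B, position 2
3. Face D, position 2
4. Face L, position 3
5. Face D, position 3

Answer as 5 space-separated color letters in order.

After move 1 (R): R=RRRR U=WGWG F=GYGY D=YBYB B=WBWB
After move 2 (U): U=WWGG F=RRGY R=WBRR B=OOWB L=GYOO
After move 3 (R): R=RWRB U=WRGY F=RBGB D=YWYO B=GOWB
After move 4 (R): R=RRBW U=WBGB F=RWGO D=YWYG B=YORB
Query 1: B[1] = O
Query 2: B[2] = R
Query 3: D[2] = Y
Query 4: L[3] = O
Query 5: D[3] = G

Answer: O R Y O G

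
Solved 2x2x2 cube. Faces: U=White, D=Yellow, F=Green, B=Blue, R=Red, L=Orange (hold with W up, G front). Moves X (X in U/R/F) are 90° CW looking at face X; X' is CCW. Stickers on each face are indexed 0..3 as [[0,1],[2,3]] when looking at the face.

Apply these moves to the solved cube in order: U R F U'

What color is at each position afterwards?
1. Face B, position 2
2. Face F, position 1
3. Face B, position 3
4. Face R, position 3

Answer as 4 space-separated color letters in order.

Answer: W Y B B

Derivation:
After move 1 (U): U=WWWW F=RRGG R=BBRR B=OOBB L=GGOO
After move 2 (R): R=RBRB U=WRWG F=RYGY D=YBYO B=WOWB
After move 3 (F): F=GRYY U=WROG R=WBGB D=RRYO L=GYOB
After move 4 (U'): U=RGWO F=GYYY R=GRGB B=WBWB L=WOOB
Query 1: B[2] = W
Query 2: F[1] = Y
Query 3: B[3] = B
Query 4: R[3] = B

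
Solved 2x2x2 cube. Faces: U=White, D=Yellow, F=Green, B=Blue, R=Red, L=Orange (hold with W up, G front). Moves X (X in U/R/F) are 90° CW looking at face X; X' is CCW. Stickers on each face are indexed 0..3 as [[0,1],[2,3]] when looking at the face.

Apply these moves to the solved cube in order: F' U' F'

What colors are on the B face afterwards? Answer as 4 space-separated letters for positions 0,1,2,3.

Answer: Y R B B

Derivation:
After move 1 (F'): F=GGGG U=WWRR R=YRYR D=OOYY L=OWOW
After move 2 (U'): U=WRWR F=OWGG R=GGYR B=YRBB L=BBOW
After move 3 (F'): F=WGOG U=WRGY R=OGOR D=BWYY L=BROW
Query: B face = YRBB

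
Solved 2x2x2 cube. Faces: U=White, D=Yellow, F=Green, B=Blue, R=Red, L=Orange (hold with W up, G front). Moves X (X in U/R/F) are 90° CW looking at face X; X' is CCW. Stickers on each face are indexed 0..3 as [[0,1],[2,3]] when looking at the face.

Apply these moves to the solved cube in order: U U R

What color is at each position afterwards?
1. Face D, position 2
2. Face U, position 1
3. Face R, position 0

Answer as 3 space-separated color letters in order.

After move 1 (U): U=WWWW F=RRGG R=BBRR B=OOBB L=GGOO
After move 2 (U): U=WWWW F=BBGG R=OORR B=GGBB L=RROO
After move 3 (R): R=RORO U=WBWG F=BYGY D=YBYG B=WGWB
Query 1: D[2] = Y
Query 2: U[1] = B
Query 3: R[0] = R

Answer: Y B R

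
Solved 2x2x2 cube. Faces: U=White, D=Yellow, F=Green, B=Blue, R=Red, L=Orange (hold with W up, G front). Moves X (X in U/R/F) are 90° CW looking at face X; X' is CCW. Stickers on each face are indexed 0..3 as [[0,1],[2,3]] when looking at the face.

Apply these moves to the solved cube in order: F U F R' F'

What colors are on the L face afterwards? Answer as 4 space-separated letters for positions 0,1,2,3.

Answer: G O O Y

Derivation:
After move 1 (F): F=GGGG U=WWOO R=WRWR D=RRYY L=OYOY
After move 2 (U): U=OWOW F=WRGG R=BBWR B=OYBB L=GGOY
After move 3 (F): F=GWGR U=OWYG R=OBWR D=WBYY L=GROR
After move 4 (R'): R=BROW U=OBYO F=GWGG D=WWYR B=YYBB
After move 5 (F'): F=WGGG U=OBBO R=WRWW D=RRYR L=GOOY
Query: L face = GOOY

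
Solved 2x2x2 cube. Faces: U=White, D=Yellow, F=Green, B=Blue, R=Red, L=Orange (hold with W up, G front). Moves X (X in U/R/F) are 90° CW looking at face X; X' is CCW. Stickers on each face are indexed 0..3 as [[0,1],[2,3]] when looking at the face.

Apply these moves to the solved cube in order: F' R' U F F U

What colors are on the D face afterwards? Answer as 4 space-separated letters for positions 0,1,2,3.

After move 1 (F'): F=GGGG U=WWRR R=YRYR D=OOYY L=OWOW
After move 2 (R'): R=RRYY U=WBRB F=GWGR D=OGYG B=YBOB
After move 3 (U): U=RWBB F=RRGR R=YBYY B=OWOB L=GWOW
After move 4 (F): F=GRRR U=RWWW R=BBBY D=YYYG L=GOOG
After move 5 (F): F=RGRR U=RWGO R=WBWY D=BBYG L=GYOY
After move 6 (U): U=GROW F=WBRR R=OWWY B=GYOB L=RGOY
Query: D face = BBYG

Answer: B B Y G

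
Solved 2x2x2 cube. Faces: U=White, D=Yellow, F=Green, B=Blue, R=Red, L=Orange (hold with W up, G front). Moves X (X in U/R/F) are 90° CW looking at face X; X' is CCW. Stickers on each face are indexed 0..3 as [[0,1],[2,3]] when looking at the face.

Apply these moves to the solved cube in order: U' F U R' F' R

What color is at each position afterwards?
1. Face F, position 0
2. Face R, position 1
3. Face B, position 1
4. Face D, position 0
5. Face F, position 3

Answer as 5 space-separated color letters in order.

Answer: W G Y O O

Derivation:
After move 1 (U'): U=WWWW F=OOGG R=GGRR B=RRBB L=BBOO
After move 2 (F): F=GOGO U=WWOB R=WGWR D=RGYY L=BYOY
After move 3 (U): U=OWBW F=WGGO R=RRWR B=BYBB L=GOOY
After move 4 (R'): R=RRRW U=OBBB F=WWGW D=RGYO B=YYGB
After move 5 (F'): F=WWWG U=OBRR R=GRRW D=OYYO L=GBOB
After move 6 (R): R=RGWR U=OWRG F=WYWO D=OGYY B=RYBB
Query 1: F[0] = W
Query 2: R[1] = G
Query 3: B[1] = Y
Query 4: D[0] = O
Query 5: F[3] = O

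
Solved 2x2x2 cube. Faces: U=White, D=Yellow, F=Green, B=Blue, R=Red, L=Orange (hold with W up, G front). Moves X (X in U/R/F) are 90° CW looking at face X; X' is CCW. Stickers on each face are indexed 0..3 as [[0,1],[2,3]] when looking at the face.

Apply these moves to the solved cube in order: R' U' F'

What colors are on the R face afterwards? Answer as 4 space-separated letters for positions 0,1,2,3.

After move 1 (R'): R=RRRR U=WBWB F=GWGW D=YGYG B=YBYB
After move 2 (U'): U=BBWW F=OOGW R=GWRR B=RRYB L=YBOO
After move 3 (F'): F=OWOG U=BBGR R=GWYR D=BOYG L=YWOW
Query: R face = GWYR

Answer: G W Y R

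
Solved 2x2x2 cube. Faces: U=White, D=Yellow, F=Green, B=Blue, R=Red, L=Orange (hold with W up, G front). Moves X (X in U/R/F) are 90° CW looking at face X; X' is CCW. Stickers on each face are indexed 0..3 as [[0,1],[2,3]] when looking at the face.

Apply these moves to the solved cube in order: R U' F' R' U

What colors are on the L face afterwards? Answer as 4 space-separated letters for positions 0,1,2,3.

Answer: O G O W

Derivation:
After move 1 (R): R=RRRR U=WGWG F=GYGY D=YBYB B=WBWB
After move 2 (U'): U=GGWW F=OOGY R=GYRR B=RRWB L=WBOO
After move 3 (F'): F=OYOG U=GGGR R=BYYR D=BOYB L=WWOW
After move 4 (R'): R=YRBY U=GWGR F=OGOR D=BYYG B=BROB
After move 5 (U): U=GGRW F=YROR R=BRBY B=WWOB L=OGOW
Query: L face = OGOW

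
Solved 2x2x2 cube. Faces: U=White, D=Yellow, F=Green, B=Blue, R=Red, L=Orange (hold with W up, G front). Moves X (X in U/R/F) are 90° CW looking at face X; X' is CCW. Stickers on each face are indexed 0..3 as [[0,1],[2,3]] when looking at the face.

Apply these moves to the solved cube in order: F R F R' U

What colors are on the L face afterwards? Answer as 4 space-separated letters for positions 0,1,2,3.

Answer: G G O B

Derivation:
After move 1 (F): F=GGGG U=WWOO R=WRWR D=RRYY L=OYOY
After move 2 (R): R=WWRR U=WGOG F=GRGY D=RBYB B=OBWB
After move 3 (F): F=GGYR U=WGYY R=OWGR D=RWYB L=OROB
After move 4 (R'): R=WROG U=WWYO F=GGYY D=RGYR B=BBWB
After move 5 (U): U=YWOW F=WRYY R=BBOG B=ORWB L=GGOB
Query: L face = GGOB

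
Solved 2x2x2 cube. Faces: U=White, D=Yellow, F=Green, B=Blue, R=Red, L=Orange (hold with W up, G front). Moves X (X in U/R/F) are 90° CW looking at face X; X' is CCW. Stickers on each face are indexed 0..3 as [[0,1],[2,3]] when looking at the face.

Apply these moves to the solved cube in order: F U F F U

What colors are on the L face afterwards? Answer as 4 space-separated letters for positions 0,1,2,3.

Answer: G G O B

Derivation:
After move 1 (F): F=GGGG U=WWOO R=WRWR D=RRYY L=OYOY
After move 2 (U): U=OWOW F=WRGG R=BBWR B=OYBB L=GGOY
After move 3 (F): F=GWGR U=OWYG R=OBWR D=WBYY L=GROR
After move 4 (F): F=GGRW U=OWRR R=YBGR D=WOYY L=GWOB
After move 5 (U): U=RORW F=YBRW R=OYGR B=GWBB L=GGOB
Query: L face = GGOB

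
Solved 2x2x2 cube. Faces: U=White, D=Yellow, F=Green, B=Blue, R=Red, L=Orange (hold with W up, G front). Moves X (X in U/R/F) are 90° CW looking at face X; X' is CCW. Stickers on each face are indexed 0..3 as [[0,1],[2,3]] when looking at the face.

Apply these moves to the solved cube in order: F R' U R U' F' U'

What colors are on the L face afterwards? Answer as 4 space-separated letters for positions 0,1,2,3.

Answer: W Y O O

Derivation:
After move 1 (F): F=GGGG U=WWOO R=WRWR D=RRYY L=OYOY
After move 2 (R'): R=RRWW U=WBOB F=GWGO D=RGYG B=YBRB
After move 3 (U): U=OWBB F=RRGO R=YBWW B=OYRB L=GWOY
After move 4 (R): R=WYWB U=ORBO F=RGGG D=RRYO B=BYWB
After move 5 (U'): U=ROOB F=GWGG R=RGWB B=WYWB L=BYOY
After move 6 (F'): F=WGGG U=RORW R=RGRB D=YYYO L=BBOO
After move 7 (U'): U=OWRR F=BBGG R=WGRB B=RGWB L=WYOO
Query: L face = WYOO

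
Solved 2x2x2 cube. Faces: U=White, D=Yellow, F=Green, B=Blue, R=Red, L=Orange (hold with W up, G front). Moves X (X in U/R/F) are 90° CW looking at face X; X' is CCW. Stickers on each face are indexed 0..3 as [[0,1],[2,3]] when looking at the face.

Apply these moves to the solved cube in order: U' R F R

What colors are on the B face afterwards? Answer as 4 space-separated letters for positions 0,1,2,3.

Answer: B R O B

Derivation:
After move 1 (U'): U=WWWW F=OOGG R=GGRR B=RRBB L=BBOO
After move 2 (R): R=RGRG U=WOWG F=OYGY D=YBYR B=WRWB
After move 3 (F): F=GOYY U=WOOB R=WGGG D=RRYR L=BYOB
After move 4 (R): R=GWGG U=WOOY F=GRYR D=RWYW B=BROB
Query: B face = BROB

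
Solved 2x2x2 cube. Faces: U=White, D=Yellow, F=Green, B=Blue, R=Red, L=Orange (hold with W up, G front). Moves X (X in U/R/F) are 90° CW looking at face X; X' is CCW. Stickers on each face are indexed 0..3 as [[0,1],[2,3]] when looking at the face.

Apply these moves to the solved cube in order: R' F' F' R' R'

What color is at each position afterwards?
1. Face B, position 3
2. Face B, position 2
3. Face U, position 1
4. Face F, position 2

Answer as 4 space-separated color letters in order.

Answer: B G W W

Derivation:
After move 1 (R'): R=RRRR U=WBWB F=GWGW D=YGYG B=YBYB
After move 2 (F'): F=WWGG U=WBRR R=GRYR D=OOYG L=OBOW
After move 3 (F'): F=WGWG U=WBGY R=OROR D=BWYG L=OROR
After move 4 (R'): R=RROO U=WYGY F=WBWY D=BGYG B=GBWB
After move 5 (R'): R=RORO U=WWGG F=WYWY D=BBYY B=GBGB
Query 1: B[3] = B
Query 2: B[2] = G
Query 3: U[1] = W
Query 4: F[2] = W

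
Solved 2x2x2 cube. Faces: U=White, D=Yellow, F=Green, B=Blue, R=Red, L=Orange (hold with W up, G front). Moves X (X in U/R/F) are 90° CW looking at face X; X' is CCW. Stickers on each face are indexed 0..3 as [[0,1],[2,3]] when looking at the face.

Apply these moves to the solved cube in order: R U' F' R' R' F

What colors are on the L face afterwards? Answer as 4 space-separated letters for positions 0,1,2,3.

Answer: W B O G

Derivation:
After move 1 (R): R=RRRR U=WGWG F=GYGY D=YBYB B=WBWB
After move 2 (U'): U=GGWW F=OOGY R=GYRR B=RRWB L=WBOO
After move 3 (F'): F=OYOG U=GGGR R=BYYR D=BOYB L=WWOW
After move 4 (R'): R=YRBY U=GWGR F=OGOR D=BYYG B=BROB
After move 5 (R'): R=RYYB U=GOGB F=OWOR D=BGYR B=GRYB
After move 6 (F): F=OORW U=GOWW R=GYBB D=YRYR L=WBOG
Query: L face = WBOG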